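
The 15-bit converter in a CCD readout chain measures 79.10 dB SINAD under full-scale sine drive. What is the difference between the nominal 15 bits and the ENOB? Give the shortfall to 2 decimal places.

ENOB = (SINAD − 1.76)/6.02 = (79.10 − 1.76)/6.02 = 12.8472 bits.
15 − 12.8472 = 2.15 bits below nominal.

2.15 bits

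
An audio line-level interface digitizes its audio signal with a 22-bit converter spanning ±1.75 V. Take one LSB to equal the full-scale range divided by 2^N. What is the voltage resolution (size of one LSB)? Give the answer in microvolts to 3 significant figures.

0.834 µV

Span: 1.75 V − (-1.75 V) = 3.5 V.
There are 2^22 = 4194304 steps.
One LSB is 3.5 V / 4194304 = 0.834 µV.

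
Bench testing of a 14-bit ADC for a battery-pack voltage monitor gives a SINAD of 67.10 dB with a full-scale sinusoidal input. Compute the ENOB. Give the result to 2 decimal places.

(67.10 − 1.76) / 6.02 = 65.34/6.02 = 10.8538 effective bits.

10.85 bits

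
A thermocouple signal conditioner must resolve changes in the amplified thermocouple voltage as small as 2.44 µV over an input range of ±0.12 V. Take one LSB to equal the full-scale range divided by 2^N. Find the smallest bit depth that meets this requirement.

17 bits

The full-scale span is 0.12 − (-0.12) = 0.24 V.
0.24 V / 2.44 µV = 98360. Since 2^16 = 65536 and 2^17 = 131072, N = 17.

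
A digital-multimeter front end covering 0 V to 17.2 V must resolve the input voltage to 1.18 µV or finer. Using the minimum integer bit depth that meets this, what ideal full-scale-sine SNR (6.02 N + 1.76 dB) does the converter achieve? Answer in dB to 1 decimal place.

146.2 dB

Full-scale range = 17.2 V.
Required number of levels: 17.2/1.18 µV = 1.4576e7; smallest N with 2^N ≥ that is 24.
6.02(24) + 1.76 = 146.24 dB.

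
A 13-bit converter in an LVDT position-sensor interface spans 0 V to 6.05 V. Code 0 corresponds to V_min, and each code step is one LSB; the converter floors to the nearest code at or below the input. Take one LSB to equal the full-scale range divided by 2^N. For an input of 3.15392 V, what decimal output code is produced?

4270

V_FS = 6.05 V. LSB = 6.05 V / 2^13 ≈ 0.7385 mV.
V_in − V_min = 3.15392 − (0) = 3.15392 V.
Divide by LSB: 3.15392 × 8192/6.05 = 4270.5641.
Truncating gives code 4270.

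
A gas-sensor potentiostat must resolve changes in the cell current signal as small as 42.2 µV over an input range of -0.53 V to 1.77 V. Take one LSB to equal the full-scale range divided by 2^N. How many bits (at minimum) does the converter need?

Full-scale range = 1.77 V − (-0.53 V) = 2.3 V.
2.3 V / 42.2 µV = 54500. Since 2^15 = 32768 and 2^16 = 65536, N = 16.

16 bits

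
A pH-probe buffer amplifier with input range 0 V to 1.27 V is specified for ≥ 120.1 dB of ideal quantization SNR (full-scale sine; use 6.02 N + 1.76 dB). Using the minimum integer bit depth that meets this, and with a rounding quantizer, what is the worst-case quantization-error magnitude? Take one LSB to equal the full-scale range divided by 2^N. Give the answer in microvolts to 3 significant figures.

0.606 µV

Span = 1.27 V.
Required N = ⌈(120.1 − 1.76)/6.02⌉ = ⌈19.658⌉ = 20.
One LSB is 1.27 V / 1048576 = 1.2112 µV.
Max error for round-to-nearest is LSB/2 = 0.606 µV.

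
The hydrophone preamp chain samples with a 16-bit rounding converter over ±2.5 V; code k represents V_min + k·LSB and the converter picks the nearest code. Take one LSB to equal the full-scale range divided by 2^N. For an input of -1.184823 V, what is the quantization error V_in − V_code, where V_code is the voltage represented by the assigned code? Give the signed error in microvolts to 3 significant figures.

Span: 2.5 V − (-2.5 V) = 5 V. LSB = 5 V / 2^16 ≈ 76.29 µV.
(-1.184823 − (-2.5)) / LSB = 1.315177 × 65536/5 = 17238.2880. Nearest integer: k = 17238.
V_code = V_min + k × range/2^16 = -2.5 + 17238 × 5/65536 = -1.1848449707 V.
V_in − V_code = -1.184823 − (-1.1848449707) = +22.0 µV.

+22.0 µV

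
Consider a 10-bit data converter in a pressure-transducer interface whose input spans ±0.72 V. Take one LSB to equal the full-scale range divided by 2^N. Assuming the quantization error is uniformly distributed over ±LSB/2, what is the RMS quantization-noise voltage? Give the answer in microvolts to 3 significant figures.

406 µV

Full-scale range = 0.72 V − (-0.72 V) = 1.44 V.
One LSB is 1.44 V / 1024 = 1.4063 mV.
For a uniform distribution on [−LSB/2, +LSB/2], V_rms = LSB/√12 = 1.4063 mV/3.4641 = 406 µV.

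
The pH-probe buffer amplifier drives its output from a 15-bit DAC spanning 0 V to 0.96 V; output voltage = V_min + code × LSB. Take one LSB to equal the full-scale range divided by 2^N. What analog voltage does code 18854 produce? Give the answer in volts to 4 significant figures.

0.5524 V

Full-scale range = 0.96 V. LSB = 0.96 V / 2^15.
Output = V_min + (18854/32768) × range = 0 + 0.575378 × 0.96 V
      = 0 V + 0.552363 V = 0.552363 V.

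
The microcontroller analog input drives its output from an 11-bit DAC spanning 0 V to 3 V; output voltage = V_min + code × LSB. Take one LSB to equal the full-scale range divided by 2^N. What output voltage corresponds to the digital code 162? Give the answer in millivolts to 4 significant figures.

Span = 3 V. LSB = 3 V / 2^11.
V_out = V_min + code × LSB = 0 V + 162 × 3 V / 2048
      = 0 + 0.237305 = 0.237305 V.

237.3 mV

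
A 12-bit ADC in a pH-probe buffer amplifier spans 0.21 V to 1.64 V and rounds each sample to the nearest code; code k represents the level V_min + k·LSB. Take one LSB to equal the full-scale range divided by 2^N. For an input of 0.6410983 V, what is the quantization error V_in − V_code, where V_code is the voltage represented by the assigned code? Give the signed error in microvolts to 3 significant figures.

The full-scale span is 1.64 − (0.21) = 1.43 V. LSB = 1.43 V / 2^12 ≈ 349.1 µV.
(0.6410983 − (0.21)) / LSB = 0.4310983 × 4096/1.43 = 1234.8102. Nearest integer: k = 1235.
V_code = V_min + k × range/2^12 = 0.21 + 1235 × 1.43/4096 = 0.6411645508 V.
Error = V_in − V_code = 0.6410983 − (0.6411645508) = −66.3 µV.

−66.3 µV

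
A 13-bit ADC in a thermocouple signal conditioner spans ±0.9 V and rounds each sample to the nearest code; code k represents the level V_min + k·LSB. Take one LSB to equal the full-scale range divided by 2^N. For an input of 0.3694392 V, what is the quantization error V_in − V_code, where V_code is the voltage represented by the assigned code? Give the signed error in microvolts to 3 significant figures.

+78.8 µV

Span: 0.9 V − (-0.9 V) = 1.8 V. LSB = 1.8 V / 2^13 ≈ 219.7 µV.
Position in LSBs: (0.3694392 − (-0.9)) × 8192/1.8 = 5777.3588; rounding gives k = 5777.
Reconstructed level: -0.9 + 5777 × 1.8/8192 V = 0.3693603516 V.
V_in − V_code = 0.3694392 − (0.3693603516) = +78.8 µV.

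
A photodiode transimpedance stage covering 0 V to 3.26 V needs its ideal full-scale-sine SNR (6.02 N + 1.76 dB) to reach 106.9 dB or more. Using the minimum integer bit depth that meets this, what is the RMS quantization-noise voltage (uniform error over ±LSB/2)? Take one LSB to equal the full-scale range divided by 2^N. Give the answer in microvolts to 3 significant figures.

3.59 µV

Full-scale range = 3.26 V.
Required N = ⌈(106.9 − 1.76)/6.02⌉ = ⌈17.465⌉ = 18.
Step size = 3.26/262144 V = 12.436 µV.
σ_q = LSB/√12 = 12.436 µV/3.4641 = 3.59 µV.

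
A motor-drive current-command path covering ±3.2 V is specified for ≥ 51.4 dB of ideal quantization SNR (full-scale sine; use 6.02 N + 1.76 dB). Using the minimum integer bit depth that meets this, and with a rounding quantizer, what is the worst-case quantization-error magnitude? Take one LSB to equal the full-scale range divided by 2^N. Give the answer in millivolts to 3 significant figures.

Full-scale range = 3.2 V − (-3.2 V) = 6.4 V.
N ≥ (51.4 − 1.76)/6.02 = 8.246 → N_min = 9.
LSB = 6.4 V / 2^9 = 12.500 mV.
Max error for round-to-nearest is LSB/2 = 6.25 mV.

6.25 mV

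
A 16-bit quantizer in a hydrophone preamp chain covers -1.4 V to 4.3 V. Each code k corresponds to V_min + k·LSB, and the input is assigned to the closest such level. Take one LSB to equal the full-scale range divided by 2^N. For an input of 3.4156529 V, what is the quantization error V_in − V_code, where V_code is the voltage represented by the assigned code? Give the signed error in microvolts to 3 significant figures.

Full-scale range = 4.3 V − (-1.4 V) = 5.7 V. LSB = 5.7 V / 2^16 ≈ 86.98 µV.
(V_in − V_min)/LSB = (3.4156529 − (-1.4)) × 65536/5.7 = 55368.1804 → nearest code k = 55368.
V_code = V_min + k × range/2^16 = -1.4 + 55368 × 5.7/65536 = 3.4156372070 V.
Error = V_in − V_code = 3.4156529 − (3.4156372070) = +15.7 µV.

+15.7 µV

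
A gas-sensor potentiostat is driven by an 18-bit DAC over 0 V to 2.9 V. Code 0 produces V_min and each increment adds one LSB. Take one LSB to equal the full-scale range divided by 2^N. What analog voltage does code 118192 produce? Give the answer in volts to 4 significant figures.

V_FS = 2.9 V. LSB = 2.9 V / 2^18.
Output = V_min + (118192/262144) × range = 0 + 0.450867 × 2.9 V
      = 0 V + 1.30751 V = 1.30751 V.

1.308 V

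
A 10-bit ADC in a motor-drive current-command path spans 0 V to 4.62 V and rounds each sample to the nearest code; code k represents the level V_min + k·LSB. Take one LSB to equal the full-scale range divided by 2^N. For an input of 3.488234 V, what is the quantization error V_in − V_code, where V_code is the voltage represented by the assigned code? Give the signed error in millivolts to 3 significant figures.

+0.675 mV

Range is 4.62 V. LSB = 4.62 V / 2^10 ≈ 4.512 mV.
(V_in − V_min)/LSB = (3.488234 − (0)) × 1024/4.62 = 773.1497 → nearest code k = 773.
Reconstructed level: 0 + 773 × 4.62/1024 V = 3.487558594 V.
e = 3.488234 − (3.487558594) = +0.675 mV.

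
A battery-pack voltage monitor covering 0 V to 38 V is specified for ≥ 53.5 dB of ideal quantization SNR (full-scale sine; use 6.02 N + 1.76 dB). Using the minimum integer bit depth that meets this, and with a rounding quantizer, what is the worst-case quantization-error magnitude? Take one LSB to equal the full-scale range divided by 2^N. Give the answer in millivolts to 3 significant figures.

V_FS = 38 V.
Solving 6.02 N ≥ 53.5 − 1.76: N ≥ 8.595. Round up → N = 9.
Step size = 38/512 V = 74.219 mV.
Half an LSB is 37.1 mV.

37.1 mV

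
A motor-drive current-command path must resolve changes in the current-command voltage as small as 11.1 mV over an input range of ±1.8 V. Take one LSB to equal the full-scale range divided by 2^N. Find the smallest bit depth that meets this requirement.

9 bits

Full-scale range = 1.8 V − (-1.8 V) = 3.6 V.
3.6 V / 11.1 mV = 324.3. Since 2^8 = 256 and 2^9 = 512, N = 9.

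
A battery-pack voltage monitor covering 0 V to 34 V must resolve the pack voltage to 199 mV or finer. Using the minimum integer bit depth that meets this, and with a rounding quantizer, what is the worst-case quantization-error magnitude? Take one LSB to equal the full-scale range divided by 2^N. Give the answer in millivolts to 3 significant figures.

66.4 mV

Span = 34 V.
Required number of levels: 34/199 mV = 170.85; smallest N with 2^N ≥ that is 8.
Step size = 34/256 V = 132.81 mV.
|e|_max = LSB/2 = 66.4 mV.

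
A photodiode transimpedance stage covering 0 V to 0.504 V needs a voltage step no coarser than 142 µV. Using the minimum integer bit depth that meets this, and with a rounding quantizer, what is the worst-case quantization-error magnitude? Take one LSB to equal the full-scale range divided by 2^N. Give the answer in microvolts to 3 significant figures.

61.5 µV

Range is 0.504 V.
Required number of levels: 0.504/142 µV = 3549.3; smallest N with 2^N ≥ that is 12.
LSB = 0.504 V ÷ 2^12 = 0.504/4096 V = 123.05 µV.
Max error for round-to-nearest is LSB/2 = 61.5 µV.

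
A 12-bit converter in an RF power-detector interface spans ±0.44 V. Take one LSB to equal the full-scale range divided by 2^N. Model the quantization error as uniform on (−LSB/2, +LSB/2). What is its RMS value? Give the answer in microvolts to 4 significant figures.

Span: 0.44 V − (-0.44 V) = 0.88 V.
LSB = 0.88 V / 2^12 = 214.844 µV.
σ_q = LSB/√12 = 214.844 µV/3.4641 = 62.02 µV.

62.02 µV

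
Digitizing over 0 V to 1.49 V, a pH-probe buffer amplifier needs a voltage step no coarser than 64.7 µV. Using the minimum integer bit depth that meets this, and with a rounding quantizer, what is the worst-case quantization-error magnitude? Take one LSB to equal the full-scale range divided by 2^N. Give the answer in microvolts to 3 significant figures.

Full-scale range = 1.49 V.
Required number of levels: 1.49/64.7 µV = 23029; smallest N with 2^N ≥ that is 15.
LSB = 1.49 V ÷ 2^15 = 1.49/32768 V = 45.471 µV.
Max error for round-to-nearest is LSB/2 = 22.7 µV.

22.7 µV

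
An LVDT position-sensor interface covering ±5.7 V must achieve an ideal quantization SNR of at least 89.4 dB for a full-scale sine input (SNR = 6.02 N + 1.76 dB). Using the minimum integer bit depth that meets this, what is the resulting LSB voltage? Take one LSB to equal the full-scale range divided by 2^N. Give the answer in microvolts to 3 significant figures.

Full-scale range = 5.7 V − (-5.7 V) = 11.4 V.
N ≥ (89.4 − 1.76)/6.02 = 14.558 → N_min = 15.
One LSB is 11.4 V / 32768 = 348 µV.

348 µV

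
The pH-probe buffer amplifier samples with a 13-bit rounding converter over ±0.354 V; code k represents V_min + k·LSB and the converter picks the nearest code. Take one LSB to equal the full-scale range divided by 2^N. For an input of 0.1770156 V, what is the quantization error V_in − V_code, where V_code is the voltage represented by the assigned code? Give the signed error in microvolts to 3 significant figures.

The full-scale span is 0.354 − (-0.354) = 0.708 V. LSB = 0.708 V / 2^13 ≈ 86.43 µV.
(V_in − V_min)/LSB = (0.1770156 − (-0.354)) × 8192/0.708 = 6144.1805 → nearest code k = 6144.
V_code = V_min + k × range/2^13 = -0.354 + 6144 × 0.708/8192 = 0.1770000000 V.
V_in − V_code = 0.1770156 − (0.1770000000) = +15.6 µV.

+15.6 µV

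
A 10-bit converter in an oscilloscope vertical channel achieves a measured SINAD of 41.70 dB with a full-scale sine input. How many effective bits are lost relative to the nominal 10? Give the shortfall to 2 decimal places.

N_eff = (41.70 − 1.76)/6.02 = 6.6346 bits.
Shortfall = 10 − 6.6346 = 3.3654 bits.

3.37 bits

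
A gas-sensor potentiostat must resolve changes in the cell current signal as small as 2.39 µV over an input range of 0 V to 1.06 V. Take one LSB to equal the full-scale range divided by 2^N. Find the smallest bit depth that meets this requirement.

V_FS = 1.06 V.
Required number of levels: 1.06/2.39 µV = 443510; smallest N with 2^N ≥ that is 19.

19 bits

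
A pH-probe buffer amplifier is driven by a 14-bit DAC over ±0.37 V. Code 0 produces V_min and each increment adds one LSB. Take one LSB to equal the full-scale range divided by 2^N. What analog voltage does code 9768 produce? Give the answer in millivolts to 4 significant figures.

71.18 mV

Range = 0.37 − (-0.37) = 0.74 V. LSB = 0.74 V / 2^14.
V_out = -0.37 + 9768 × (0.74/16384) V
      = -0.37 + 0.441182 = 0.0711816 V.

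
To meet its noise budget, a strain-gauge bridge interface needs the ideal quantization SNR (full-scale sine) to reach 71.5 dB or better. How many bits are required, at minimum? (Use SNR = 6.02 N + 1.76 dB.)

N ≥ (71.5 − 1.76)/6.02 = 11.585 → N_min = 12.

12 bits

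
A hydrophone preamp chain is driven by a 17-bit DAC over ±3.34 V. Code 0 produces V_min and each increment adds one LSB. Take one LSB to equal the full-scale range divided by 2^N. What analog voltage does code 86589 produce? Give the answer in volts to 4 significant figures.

1.073 V

Full-scale range = 3.34 V − (-3.34 V) = 6.68 V. LSB = 6.68 V / 2^17.
V_out = V_min + code × LSB = -3.34 V + 86589 × 6.68 V / 131072
      = -3.34 V + 4.41295 V = 1.07295 V.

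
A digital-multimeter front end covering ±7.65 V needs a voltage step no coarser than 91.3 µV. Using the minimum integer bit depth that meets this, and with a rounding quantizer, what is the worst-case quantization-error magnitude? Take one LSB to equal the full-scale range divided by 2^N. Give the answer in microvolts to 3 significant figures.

29.2 µV

The full-scale span is 7.65 − (-7.65) = 15.3 V.
Need 2^N ≥ 15.3 V / 91.3 µV = 167600 → N_min = 18.
One LSB is 15.3 V / 262144 = 58.365 µV.
Max error for round-to-nearest is LSB/2 = 29.2 µV.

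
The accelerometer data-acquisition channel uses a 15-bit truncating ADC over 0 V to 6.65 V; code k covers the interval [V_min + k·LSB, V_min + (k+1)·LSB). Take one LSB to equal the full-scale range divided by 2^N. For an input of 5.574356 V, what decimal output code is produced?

Full-scale range = 6.65 V. LSB = 6.65 V / 2^15 ≈ 202.9 µV.
(V_in − V_min) × 2^15/range = (5.574356 − (0)) × 32768/6.65 = 27467.744.
Floor → code = 27467.

27467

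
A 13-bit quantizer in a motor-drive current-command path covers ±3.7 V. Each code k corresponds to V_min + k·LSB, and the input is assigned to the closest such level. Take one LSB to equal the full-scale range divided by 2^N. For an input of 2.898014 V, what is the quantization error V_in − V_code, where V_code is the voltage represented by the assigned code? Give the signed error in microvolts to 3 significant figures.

+162 µV

The full-scale span is 3.7 − (-3.7) = 7.4 V. LSB = 7.4 V / 2^13 ≈ 0.9033 mV.
Position in LSBs: (2.898014 − (-3.7)) × 8192/7.4 = 7304.1798; rounding gives k = 7304.
V_code = V_min + k × range/2^13 = -3.7 + 7304 × 7.4/8192 = 2.897851563 V.
V_in − V_code = 2.898014 − (2.897851563) = +162 µV.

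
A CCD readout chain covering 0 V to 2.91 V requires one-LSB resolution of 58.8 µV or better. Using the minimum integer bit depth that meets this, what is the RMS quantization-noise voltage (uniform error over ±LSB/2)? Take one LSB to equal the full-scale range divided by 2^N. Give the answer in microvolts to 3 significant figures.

12.8 µV

Span = 2.91 V.
Levels needed ≥ 2.91/58.8 µV = 49490. 2^16 = 65536 suffices, so N_min = 16.
LSB = 2.91 V / 2^16 = 44.403 µV.
V_rms = LSB/√12 = 12.8 µV.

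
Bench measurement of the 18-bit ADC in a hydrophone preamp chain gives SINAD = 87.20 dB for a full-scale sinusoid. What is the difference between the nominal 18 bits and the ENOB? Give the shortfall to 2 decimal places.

3.81 bits

Effective bits = (87.20 − 1.76)/6.02 = 14.1927.
Shortfall = 18 − 14.1927 = 3.8073 bits.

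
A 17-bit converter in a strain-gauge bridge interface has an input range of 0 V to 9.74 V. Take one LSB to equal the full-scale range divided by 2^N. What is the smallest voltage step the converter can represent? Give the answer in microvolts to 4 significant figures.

Range is 9.74 V.
Number of codes = 2^17 = 131072.
Step size = 9.74/131072 V = 74.31 µV.

74.31 µV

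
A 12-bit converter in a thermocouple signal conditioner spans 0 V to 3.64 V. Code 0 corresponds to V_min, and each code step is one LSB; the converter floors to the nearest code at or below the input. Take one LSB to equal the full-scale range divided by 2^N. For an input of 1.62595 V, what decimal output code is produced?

Full-scale range = 3.64 V. LSB = 3.64 V / 2^12 ≈ 0.8887 mV.
(V_in − V_min) × 2^12/range = (1.62595 − (0)) × 4096/3.64 = 1829.640.
Floor → code = 1829.

1829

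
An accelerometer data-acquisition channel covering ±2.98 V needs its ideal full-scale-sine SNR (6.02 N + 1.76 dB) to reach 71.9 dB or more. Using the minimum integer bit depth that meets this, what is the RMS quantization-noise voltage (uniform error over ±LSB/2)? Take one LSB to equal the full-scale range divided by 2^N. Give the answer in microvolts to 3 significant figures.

The full-scale span is 2.98 − (-2.98) = 5.96 V.
Required N = ⌈(71.9 − 1.76)/6.02⌉ = ⌈11.651⌉ = 12.
One LSB is 5.96 V / 4096 = 1.4551 mV.
σ_q = LSB/√12 = 1.4551 mV/3.4641 = 420 µV.

420 µV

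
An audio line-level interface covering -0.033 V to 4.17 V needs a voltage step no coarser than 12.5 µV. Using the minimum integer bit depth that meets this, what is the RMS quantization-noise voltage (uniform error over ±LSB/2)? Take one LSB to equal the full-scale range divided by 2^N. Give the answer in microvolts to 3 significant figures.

Full-scale range = 4.17 V − (-0.033 V) = 4.203 V.
Need 2^N ≥ 4.203 V / 12.5 µV = 336200 → N_min = 19.
LSB = 4.203 V ÷ 2^19 = 4.203/524288 V = 8.0166 µV.
RMS noise = LSB/√12 = 2.31 µV.

2.31 µV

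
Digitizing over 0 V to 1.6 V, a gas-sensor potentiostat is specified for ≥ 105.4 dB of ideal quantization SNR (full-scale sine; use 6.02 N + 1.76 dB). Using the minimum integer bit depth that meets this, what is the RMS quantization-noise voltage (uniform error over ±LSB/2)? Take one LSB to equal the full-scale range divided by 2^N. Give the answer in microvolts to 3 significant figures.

Full-scale range = 1.6 V.
Required N = ⌈(105.4 − 1.76)/6.02⌉ = ⌈17.216⌉ = 18.
One LSB is 1.6 V / 262144 = 6.1035 µV.
V_rms = LSB/√12 = 1.76 µV.

1.76 µV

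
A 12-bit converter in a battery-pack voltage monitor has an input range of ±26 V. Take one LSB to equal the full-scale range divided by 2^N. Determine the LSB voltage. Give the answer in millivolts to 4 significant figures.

Full-scale range = 26 V − (-26 V) = 52 V.
2^12 = 4096 levels.
LSB = 52 V / 2^12 = 12.70 mV.

12.70 mV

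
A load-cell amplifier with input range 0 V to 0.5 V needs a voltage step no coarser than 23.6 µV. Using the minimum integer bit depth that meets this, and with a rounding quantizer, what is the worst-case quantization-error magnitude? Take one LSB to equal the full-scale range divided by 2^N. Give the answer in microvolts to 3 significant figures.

7.63 µV

Range is 0.5 V.
Levels needed ≥ 0.5/23.6 µV = 21190. 2^15 = 32768 suffices, so N_min = 15.
LSB = 0.5 V ÷ 2^15 = 0.5/32768 V = 15.259 µV.
Half an LSB is 7.63 µV.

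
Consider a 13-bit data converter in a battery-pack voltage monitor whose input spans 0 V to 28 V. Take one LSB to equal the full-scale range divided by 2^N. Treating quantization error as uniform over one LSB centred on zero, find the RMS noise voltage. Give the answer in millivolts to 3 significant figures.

0.987 mV

V_FS = 28 V.
Step size = 28/8192 V = 3.4180 mV.
For a uniform distribution on [−LSB/2, +LSB/2], V_rms = LSB/√12 = 3.4180 mV/3.4641 = 0.987 mV.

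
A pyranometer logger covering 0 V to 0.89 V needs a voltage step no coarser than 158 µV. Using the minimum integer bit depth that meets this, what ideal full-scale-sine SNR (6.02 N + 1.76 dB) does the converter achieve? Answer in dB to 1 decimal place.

Range is 0.89 V.
Required number of levels: 0.89/158 µV = 5632.9; smallest N with 2^N ≥ that is 13.
6.02(13) + 1.76 = 80.02 dB.

80.0 dB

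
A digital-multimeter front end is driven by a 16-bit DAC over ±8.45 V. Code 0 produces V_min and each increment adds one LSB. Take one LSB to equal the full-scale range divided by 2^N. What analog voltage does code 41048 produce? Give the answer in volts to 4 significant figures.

Range = 8.45 − (-8.45) = 16.9 V. LSB = 16.9 V / 2^16.
V_out = -8.45 + 41048 × (16.9/65536) V
      = -8.45 + 10.5852 = 2.13519 V.

2.135 V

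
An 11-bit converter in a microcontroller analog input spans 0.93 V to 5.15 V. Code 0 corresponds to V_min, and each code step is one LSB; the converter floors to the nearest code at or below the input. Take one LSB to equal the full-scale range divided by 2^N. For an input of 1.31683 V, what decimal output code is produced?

187

Full-scale range = 5.15 V − (0.93 V) = 4.22 V. LSB = 4.22 V / 2^11 ≈ 2.061 mV.
code = ⌊(V_in − V_min)/LSB⌋ = ⌊(V_in − V_min) × 2^11 / range⌋
     = ⌊(1.31683 − (0.93)) × 2048 / 4.22⌋ = ⌊0.38683 × 2048/4.22⌋
     = ⌊187.732⌋ = 187.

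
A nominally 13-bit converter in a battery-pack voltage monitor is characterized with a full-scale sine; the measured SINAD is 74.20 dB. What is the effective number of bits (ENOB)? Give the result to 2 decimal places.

Inverting SNR = 6.02 N + 1.76: N_eff = (74.20 − 1.76)/6.02 = 12.0332.

12.03 bits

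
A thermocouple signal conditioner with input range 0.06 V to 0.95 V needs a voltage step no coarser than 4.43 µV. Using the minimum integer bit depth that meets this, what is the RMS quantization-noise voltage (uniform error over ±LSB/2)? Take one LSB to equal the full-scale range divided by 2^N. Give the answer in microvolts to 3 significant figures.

0.980 µV

Full-scale range = 0.95 V − (0.06 V) = 0.89 V.
Need 2^N ≥ 0.89 V / 4.43 µV = 200900 → N_min = 18.
Step size = 0.89/262144 V = 3.3951 µV.
RMS noise = LSB/√12 = 0.980 µV.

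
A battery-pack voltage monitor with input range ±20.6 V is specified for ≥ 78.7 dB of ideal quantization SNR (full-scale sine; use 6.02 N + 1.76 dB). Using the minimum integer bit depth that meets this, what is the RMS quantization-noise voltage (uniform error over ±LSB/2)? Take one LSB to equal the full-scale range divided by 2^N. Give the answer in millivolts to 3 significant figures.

1.45 mV

Range = 20.6 − (-20.6) = 41.2 V.
N ≥ (78.7 − 1.76)/6.02 = 12.781 → N_min = 13.
One LSB is 41.2 V / 8192 = 5.0293 mV.
RMS noise = LSB/√12 = 1.45 mV.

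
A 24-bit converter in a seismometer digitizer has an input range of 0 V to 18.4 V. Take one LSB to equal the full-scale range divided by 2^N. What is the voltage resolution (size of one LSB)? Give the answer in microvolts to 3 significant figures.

1.10 µV

Span = 18.4 V.
There are 2^24 = 16777216 steps.
LSB = 18.4 V / 2^24 = 1.10 µV.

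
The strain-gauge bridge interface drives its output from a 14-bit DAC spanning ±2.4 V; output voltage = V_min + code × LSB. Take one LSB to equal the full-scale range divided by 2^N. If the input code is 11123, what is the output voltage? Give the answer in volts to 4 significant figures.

Range = 2.4 − (-2.4) = 4.8 V. LSB = 4.8 V / 2^14.
V_out = -2.4 + 11123 × (4.8/16384) V
      = -2.4 + 3.25869 = 0.858691 V.

0.8587 V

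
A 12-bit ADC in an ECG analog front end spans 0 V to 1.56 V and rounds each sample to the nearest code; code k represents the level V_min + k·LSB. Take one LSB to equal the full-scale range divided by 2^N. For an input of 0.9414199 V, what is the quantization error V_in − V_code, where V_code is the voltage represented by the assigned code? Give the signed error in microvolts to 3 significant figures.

−64.5 µV

V_FS = 1.56 V. LSB = 1.56 V / 2^12 ≈ 380.9 µV.
Position in LSBs: (0.9414199 − (0)) × 4096/1.56 = 2471.8307; rounding gives k = 2472.
V_code = V_min + k × range/2^12 = 0 + 2472 × 1.56/4096 = 0.9414843750 V.
V_in − V_code = 0.9414199 − (0.9414843750) = −64.5 µV.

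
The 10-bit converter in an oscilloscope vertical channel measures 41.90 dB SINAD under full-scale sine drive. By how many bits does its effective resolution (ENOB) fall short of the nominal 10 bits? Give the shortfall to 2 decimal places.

Effective bits = (41.90 − 1.76)/6.02 = 6.6678.
Shortfall = 10 − 6.6678 = 3.3322 bits.

3.33 bits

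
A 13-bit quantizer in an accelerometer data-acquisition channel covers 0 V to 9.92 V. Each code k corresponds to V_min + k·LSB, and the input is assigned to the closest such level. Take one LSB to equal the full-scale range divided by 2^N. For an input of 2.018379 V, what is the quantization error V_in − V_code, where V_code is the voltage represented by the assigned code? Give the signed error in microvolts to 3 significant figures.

V_FS = 9.92 V. LSB = 9.92 V / 2^13 ≈ 1.211 mV.
(2.018379 − (0)) / LSB = 2.018379 × 8192/9.92 = 1666.7904. Nearest integer: k = 1667.
Reconstructed level: 0 + 1667 × 9.92/8192 V = 2.018632813 V.
V_in − V_code = 2.018379 − (2.018632813) = −254 µV.

−254 µV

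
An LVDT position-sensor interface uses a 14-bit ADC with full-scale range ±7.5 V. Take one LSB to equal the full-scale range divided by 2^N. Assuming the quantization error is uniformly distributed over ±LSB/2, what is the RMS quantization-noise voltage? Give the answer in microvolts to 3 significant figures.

Span: 7.5 V − (-7.5 V) = 15 V.
LSB = 15 V ÷ 2^14 = 15/16384 V = 0.91553 mV.
σ_q = LSB/√12 = 0.91553 mV/3.4641 = 264 µV.

264 µV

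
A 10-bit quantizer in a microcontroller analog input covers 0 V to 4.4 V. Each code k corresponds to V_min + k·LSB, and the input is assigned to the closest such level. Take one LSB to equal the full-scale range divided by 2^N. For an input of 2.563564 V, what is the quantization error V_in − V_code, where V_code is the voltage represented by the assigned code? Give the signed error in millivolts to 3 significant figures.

Span = 4.4 V. LSB = 4.4 V / 2^10 ≈ 4.297 mV.
(2.563564 − (0)) / LSB = 2.563564 × 1024/4.4 = 596.6113. Nearest integer: k = 597.
V_code = V_min + k × range/2^10 = 0 + 597 × 4.4/1024 = 2.565234375 V.
Error = V_in − V_code = 2.563564 − (2.565234375) = −1.67 mV.

−1.67 mV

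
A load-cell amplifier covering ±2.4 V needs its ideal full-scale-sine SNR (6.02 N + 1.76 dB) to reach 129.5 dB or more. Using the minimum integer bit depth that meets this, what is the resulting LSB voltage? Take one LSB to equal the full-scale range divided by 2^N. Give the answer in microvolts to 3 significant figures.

1.14 µV

Range = 2.4 − (-2.4) = 4.8 V.
Required N = ⌈(129.5 − 1.76)/6.02⌉ = ⌈21.219⌉ = 22.
LSB = 4.8 V / 2^22 = 1.14 µV.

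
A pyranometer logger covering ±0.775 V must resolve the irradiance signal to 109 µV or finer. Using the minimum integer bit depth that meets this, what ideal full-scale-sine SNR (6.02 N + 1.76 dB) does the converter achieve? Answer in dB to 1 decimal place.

Span: 0.775 V − (-0.775 V) = 1.55 V.
1.55 V / 109 µV = 14220. Since 2^13 = 8192 and 2^14 = 16384, N = 14.
6.02(14) + 1.76 = 86.04 dB.

86.0 dB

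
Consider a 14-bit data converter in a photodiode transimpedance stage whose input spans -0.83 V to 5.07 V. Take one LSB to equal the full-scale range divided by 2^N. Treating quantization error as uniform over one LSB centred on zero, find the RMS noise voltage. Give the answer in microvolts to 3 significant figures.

Span: 5.07 V − (-0.83 V) = 5.9 V.
LSB = 5.9 V ÷ 2^14 = 5.9/16384 V = 360.11 µV.
RMS of a uniform error over width LSB is LSB/√12 = 104 µV.

104 µV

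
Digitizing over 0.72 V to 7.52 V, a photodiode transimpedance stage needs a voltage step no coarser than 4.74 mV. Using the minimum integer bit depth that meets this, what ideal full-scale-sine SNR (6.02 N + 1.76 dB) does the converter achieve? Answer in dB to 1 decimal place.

68.0 dB

Range = 7.52 − (0.72) = 6.8 V.
Levels needed ≥ 6.8/4.74 mV = 1435. 2^11 = 2048 suffices, so N_min = 11.
Ideal SNR at N = 11: 6.02·11 + 1.76 = 68.0 dB.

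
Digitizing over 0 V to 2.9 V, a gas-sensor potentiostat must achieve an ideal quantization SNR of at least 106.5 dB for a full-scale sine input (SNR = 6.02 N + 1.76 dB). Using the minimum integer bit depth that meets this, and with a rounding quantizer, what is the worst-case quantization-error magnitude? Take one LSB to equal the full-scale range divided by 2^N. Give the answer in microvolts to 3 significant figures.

5.53 µV

Full-scale range = 2.9 V.
Solving 6.02 N ≥ 106.5 − 1.76: N ≥ 17.399. Round up → N = 18.
LSB = 2.9 V / 2^18 = 11.063 µV.
Half an LSB is 5.53 µV.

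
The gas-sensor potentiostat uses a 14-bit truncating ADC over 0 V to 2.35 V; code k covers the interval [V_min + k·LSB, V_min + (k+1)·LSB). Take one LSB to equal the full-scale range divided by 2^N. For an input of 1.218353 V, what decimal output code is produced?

V_FS = 2.35 V. LSB = 2.35 V / 2^14 ≈ 143.4 µV.
(V_in − V_min) × 2^14/range = (1.218353 − (0)) × 16384/2.35 = 8494.253.
Floor → code = 8494.

8494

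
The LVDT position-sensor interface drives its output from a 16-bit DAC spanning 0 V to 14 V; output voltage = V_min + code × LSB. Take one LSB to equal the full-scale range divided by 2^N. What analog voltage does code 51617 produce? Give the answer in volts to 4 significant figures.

Range is 14 V. LSB = 14 V / 2^16.
V_out = 0 + 51617 × (14/65536) V
      = 0 V + 11.0266 V = 11.0266 V.

11.03 V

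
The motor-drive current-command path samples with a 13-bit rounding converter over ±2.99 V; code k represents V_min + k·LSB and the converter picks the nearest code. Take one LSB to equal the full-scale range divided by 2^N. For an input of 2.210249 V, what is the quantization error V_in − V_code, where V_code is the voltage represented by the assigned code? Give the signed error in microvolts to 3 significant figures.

Full-scale range = 2.99 V − (-2.99 V) = 5.98 V. LSB = 5.98 V / 2^13 ≈ 0.7300 mV.
Position in LSBs: (2.210249 − (-2.99)) × 8192/5.98 = 7123.8194; rounding gives k = 7124.
V_code = V_min + k × range/2^13 = -2.99 + 7124 × 5.98/8192 = 2.210380859 V.
V_in − V_code = 2.210249 − (2.210380859) = −132 µV.

−132 µV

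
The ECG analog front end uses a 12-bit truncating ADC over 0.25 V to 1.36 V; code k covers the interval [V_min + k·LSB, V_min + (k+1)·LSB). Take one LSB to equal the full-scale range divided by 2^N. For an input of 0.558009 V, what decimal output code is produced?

1136

Range = 1.36 − (0.25) = 1.11 V. LSB = 1.11 V / 2^12 ≈ 271.0 µV.
V_in − V_min = 0.558009 − (0.25) = 0.308009 V.
Divide by LSB: 0.308009 × 4096/1.11 = 1136.5810.
Truncating gives code 1136.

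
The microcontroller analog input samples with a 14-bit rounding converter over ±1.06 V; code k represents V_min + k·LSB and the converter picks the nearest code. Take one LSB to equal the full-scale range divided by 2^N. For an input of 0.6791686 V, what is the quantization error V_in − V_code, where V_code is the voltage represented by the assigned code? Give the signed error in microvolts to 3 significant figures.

Range = 1.06 − (-1.06) = 2.12 V. LSB = 2.12 V / 2^14 ≈ 129.4 µV.
(V_in − V_min)/LSB = (0.6791686 − (-1.06)) × 16384/2.12 = 13440.8200 → nearest code k = 13441.
Reconstructed level: -1.06 + 13441 × 2.12/16384 V = 0.67919189453 V.
Error = V_in − V_code = 0.6791686 − (0.67919189453) = −23.3 µV.

−23.3 µV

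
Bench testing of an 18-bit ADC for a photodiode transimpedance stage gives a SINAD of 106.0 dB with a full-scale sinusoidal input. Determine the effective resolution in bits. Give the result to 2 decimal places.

17.32 bits

ENOB = (SINAD − 1.76) / 6.02 = (106.0 − 1.76) / 6.02 = 104.24 / 6.02 = 17.3156.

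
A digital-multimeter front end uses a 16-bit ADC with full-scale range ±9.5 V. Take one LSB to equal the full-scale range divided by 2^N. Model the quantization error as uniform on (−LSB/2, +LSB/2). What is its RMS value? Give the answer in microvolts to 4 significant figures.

Full-scale range = 9.5 V − (-9.5 V) = 19 V.
LSB = 19 V / 2^16 = 289.917 µV.
RMS of a uniform error over width LSB is LSB/√12 = 83.69 µV.

83.69 µV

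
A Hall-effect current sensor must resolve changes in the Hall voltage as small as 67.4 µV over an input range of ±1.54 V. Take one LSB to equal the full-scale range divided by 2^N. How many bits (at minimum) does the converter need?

Range = 1.54 − (-1.54) = 3.08 V.
3.08 V / 67.4 µV = 45700. Since 2^15 = 32768 and 2^16 = 65536, N = 16.

16 bits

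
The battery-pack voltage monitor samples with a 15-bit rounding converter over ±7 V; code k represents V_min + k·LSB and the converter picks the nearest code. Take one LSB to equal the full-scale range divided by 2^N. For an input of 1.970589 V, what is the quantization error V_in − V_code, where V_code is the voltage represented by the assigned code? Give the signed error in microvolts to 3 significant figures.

+130 µV

Full-scale range = 7 V − (-7 V) = 14 V. LSB = 14 V / 2^15 ≈ 427.2 µV.
(V_in − V_min)/LSB = (1.970589 − (-7)) × 32768/14 = 20996.3043 → nearest code k = 20996.
V_code = -7 + (20996/32768) × 14 = 1.9704589844 V.
V_in − V_code = 1.970589 − (1.9704589844) = +130 µV.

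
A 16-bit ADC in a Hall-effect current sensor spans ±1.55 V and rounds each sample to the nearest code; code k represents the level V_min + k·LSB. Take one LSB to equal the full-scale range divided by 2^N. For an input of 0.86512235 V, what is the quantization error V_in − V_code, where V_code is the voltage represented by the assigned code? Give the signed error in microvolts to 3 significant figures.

Full-scale range = 1.55 V − (-1.55 V) = 3.1 V. LSB = 3.1 V / 2^16 ≈ 47.30 µV.
Position in LSBs: (0.86512235 − (-1.55)) × 65536/3.1 = 51057.2446; rounding gives k = 51057.
Reconstructed level: -1.55 + 51057 × 3.1/65536 V = 0.86511077881 V.
Error = V_in − V_code = 0.86512235 − (0.86511077881) = +11.6 µV.

+11.6 µV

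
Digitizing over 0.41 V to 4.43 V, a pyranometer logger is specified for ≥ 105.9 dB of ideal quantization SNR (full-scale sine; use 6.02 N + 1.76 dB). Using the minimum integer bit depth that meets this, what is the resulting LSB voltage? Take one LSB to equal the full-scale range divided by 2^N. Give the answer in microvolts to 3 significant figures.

Span: 4.43 V − (0.41 V) = 4.02 V.
N ≥ (105.9 − 1.76)/6.02 = 17.299 → N_min = 18.
LSB = 4.02 V / 2^18 = 15.3 µV.

15.3 µV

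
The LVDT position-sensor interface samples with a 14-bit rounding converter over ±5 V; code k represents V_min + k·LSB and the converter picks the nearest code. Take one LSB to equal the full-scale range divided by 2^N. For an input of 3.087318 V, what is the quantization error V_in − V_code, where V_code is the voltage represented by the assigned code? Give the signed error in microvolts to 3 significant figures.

+160 µV

Full-scale range = 5 V − (-5 V) = 10 V. LSB = 10 V / 2^14 ≈ 0.6104 mV.
(V_in − V_min)/LSB = (3.087318 − (-5)) × 16384/10 = 13250.2618 → nearest code k = 13250.
V_code = -5 + (13250/16384) × 10 = 3.0871582031 V.
Error = V_in − V_code = 3.087318 − (3.0871582031) = +160 µV.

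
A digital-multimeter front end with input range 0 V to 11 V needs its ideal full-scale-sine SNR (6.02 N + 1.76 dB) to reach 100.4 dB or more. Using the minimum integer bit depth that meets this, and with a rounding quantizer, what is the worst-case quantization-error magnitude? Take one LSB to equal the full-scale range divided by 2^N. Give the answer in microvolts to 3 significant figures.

Range is 11 V.
Required N = ⌈(100.4 − 1.76)/6.02⌉ = ⌈16.385⌉ = 17.
LSB = 11 V ÷ 2^17 = 11/131072 V = 83.923 µV.
Max error for round-to-nearest is LSB/2 = 42.0 µV.

42.0 µV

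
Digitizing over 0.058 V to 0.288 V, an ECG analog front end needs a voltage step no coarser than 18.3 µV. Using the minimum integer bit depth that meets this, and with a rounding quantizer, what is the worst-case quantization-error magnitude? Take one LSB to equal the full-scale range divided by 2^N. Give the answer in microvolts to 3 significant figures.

Range = 0.288 − (0.058) = 0.23 V.
0.23 V / 18.3 µV = 12570. Since 2^13 = 8192 and 2^14 = 16384, N = 14.
Step size = 0.23/16384 V = 14.038 µV.
|e|_max = LSB/2 = 7.02 µV.

7.02 µV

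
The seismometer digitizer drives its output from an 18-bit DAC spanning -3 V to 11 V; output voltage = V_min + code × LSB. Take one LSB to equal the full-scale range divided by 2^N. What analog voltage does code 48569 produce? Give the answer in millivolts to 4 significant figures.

-406.1 mV

Full-scale range = 11 V − (-3 V) = 14 V. LSB = 14 V / 2^18.
V_out = V_min + code × LSB = -3 V + 48569 × 14 V / 262144
      = -3 V + 2.59386 V = -0.406136 V.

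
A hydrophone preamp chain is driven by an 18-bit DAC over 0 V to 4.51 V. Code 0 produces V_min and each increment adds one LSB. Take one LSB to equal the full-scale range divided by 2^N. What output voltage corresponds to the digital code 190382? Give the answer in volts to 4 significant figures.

Range is 4.51 V. LSB = 4.51 V / 2^18.
V_out = V_min + code × LSB = 0 V + 190382 × 4.51 V / 262144
      = 0 + 3.27539 = 3.27539 V.

3.275 V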